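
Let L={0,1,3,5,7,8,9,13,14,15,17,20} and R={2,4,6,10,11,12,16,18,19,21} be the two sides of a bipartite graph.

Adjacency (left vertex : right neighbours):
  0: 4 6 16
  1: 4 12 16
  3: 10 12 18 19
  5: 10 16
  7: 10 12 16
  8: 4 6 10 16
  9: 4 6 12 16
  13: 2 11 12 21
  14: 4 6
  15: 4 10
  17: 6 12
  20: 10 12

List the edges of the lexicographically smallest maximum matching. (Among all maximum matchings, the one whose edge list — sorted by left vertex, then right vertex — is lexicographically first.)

Lex-smallest maximum matching: {(0,4), (1,12), (3,18), (5,10), (7,16), (8,6), (13,2)}

|M| = 7 (so the lex-smallest maximum matching has 7 edges)
process left vertices in ascending order; for each, take the smallest-labelled available neighbour that still permits 7 edges overall, or leave it unmatched if none does
lex-smallest matching: {0-4, 1-12, 3-18, 5-10, 7-16, 8-6, 13-2}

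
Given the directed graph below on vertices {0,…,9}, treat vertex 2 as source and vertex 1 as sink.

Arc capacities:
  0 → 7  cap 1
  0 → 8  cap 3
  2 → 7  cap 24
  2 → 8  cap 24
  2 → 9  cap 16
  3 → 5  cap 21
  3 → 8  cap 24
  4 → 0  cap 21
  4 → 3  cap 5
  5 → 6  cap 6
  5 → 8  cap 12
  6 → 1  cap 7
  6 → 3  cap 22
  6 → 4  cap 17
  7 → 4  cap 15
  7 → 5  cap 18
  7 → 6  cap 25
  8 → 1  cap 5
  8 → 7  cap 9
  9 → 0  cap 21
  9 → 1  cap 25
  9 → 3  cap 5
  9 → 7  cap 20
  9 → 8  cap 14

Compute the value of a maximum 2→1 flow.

Maximum flow value: 28

augment #1: 2→8→1 bottleneck 5, total now 5
augment #2: 2→9→1 bottleneck 16, total now 21
augment #3: 2→7→6→1 bottleneck 7, total now 28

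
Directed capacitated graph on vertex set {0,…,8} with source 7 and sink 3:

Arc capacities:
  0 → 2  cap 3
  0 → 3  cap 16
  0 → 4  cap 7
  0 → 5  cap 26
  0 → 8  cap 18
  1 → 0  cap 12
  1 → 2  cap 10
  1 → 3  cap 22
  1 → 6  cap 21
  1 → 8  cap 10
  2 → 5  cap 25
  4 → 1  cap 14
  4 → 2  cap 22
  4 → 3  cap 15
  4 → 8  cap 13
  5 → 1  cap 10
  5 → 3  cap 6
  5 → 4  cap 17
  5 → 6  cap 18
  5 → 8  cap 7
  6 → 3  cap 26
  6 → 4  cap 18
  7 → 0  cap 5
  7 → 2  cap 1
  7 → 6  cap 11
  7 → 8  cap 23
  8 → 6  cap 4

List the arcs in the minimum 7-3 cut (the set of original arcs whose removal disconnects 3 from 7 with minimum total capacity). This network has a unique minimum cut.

augment #1: 7→0→3 push 5
augment #2: 7→6→3 push 11
augment #3: 7→2→5→3 push 1
augment #4: 7→8→6→3 push 4
max flow = 21; residual-reachable set from 7 gives S-side
cut edges (S→T): {(7,0), (7,2), (7,6), (8,6)} total cap 21

Min-cut arcs: {(7,0), (7,2), (7,6), (8,6)} (total capacity 21)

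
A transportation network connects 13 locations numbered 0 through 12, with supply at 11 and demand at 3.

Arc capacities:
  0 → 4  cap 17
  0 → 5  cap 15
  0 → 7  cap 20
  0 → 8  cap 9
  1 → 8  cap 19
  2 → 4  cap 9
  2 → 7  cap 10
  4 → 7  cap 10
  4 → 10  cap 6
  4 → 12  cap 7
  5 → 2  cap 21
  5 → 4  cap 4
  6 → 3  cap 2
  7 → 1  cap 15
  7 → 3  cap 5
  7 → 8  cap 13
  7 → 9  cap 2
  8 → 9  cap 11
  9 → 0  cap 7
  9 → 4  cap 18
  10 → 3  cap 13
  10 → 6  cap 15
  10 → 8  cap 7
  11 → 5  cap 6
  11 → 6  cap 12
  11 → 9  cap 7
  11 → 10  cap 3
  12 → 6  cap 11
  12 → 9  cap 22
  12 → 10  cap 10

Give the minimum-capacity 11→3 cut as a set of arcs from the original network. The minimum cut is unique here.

augment #1: 11→6→3 push 2
augment #2: 11→10→3 push 3
augment #3: 11→5→2→7→3 push 5
augment #4: 11→5→4→10→3 push 1
augment #5: 11→9→4→10→3 push 5
augment #6: 11→9→4→12→10→3 push 2
max flow = 18; residual-reachable set from 11 gives S-side
cut edges (S→T): {(6,3), (11,5), (11,9), (11,10)} total cap 18

Min-cut arcs: {(6,3), (11,5), (11,9), (11,10)} (total capacity 18)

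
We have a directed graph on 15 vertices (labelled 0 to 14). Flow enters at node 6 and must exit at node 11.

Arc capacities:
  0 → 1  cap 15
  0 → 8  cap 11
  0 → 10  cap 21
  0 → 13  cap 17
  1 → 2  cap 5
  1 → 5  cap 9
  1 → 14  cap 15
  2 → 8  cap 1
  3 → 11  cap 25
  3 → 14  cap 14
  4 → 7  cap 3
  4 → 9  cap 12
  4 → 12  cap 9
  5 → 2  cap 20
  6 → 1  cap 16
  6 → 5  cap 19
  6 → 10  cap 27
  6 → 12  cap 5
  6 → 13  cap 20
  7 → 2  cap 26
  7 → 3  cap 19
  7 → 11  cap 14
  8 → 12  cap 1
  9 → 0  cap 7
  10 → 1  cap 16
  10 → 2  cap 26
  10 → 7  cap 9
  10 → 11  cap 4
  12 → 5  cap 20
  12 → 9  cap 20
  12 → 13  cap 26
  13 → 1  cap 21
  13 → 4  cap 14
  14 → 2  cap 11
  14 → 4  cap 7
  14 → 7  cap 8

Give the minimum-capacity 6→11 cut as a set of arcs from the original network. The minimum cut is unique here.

augment #1: 6→10→11 push 4
augment #2: 6→10→7→11 push 9
augment #3: 6→1→14→7→11 push 5
augment #4: 6→1→14→7→3→11 push 3
augment #5: 6→13→4→7→3→11 push 3
max flow = 24; residual-reachable set from 6 gives S-side
cut edges (S→T): {(4,7), (10,7), (10,11), (14,7)} total cap 24

Min-cut arcs: {(4,7), (10,7), (10,11), (14,7)} (total capacity 24)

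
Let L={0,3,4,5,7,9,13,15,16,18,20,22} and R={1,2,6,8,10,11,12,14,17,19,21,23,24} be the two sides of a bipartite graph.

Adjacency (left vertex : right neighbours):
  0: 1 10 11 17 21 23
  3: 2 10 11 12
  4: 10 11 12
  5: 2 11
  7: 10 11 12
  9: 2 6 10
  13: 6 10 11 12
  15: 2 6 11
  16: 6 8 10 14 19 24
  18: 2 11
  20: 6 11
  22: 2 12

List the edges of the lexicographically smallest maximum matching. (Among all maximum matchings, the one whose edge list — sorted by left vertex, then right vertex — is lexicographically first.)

|M| = 7 (so the lex-smallest maximum matching has 7 edges)
process left vertices in ascending order; for each, take the smallest-labelled available neighbour that still permits 7 edges overall, or leave it unmatched if none does
lex-smallest matching: {0-1, 3-2, 4-10, 5-11, 7-12, 9-6, 16-8}

Lex-smallest maximum matching: {(0,1), (3,2), (4,10), (5,11), (7,12), (9,6), (16,8)}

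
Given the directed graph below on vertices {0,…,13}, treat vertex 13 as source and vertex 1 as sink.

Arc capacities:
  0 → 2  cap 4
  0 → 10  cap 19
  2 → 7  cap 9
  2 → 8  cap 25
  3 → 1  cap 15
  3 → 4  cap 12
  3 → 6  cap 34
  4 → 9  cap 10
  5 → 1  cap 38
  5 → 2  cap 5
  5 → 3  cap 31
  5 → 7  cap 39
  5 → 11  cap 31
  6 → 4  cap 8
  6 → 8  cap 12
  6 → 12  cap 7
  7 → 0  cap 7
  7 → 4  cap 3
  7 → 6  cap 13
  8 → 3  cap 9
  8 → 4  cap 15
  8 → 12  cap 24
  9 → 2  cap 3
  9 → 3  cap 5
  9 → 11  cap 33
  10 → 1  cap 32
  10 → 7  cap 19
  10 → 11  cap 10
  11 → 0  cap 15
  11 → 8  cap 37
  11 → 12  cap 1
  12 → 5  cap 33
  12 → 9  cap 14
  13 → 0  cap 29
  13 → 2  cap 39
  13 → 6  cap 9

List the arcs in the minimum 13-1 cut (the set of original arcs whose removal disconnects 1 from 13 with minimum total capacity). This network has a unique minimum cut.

augment #1: 13→0→10→1 push 19
augment #2: 13→2→8→3→1 push 9
augment #3: 13→6→12→5→1 push 7
augment #4: 13→2→8→12→5→1 push 16
augment #5: 13→6→4→9→3→1 push 2
augment #6: 13→2→7→4→9→3→1 push 3
augment #7: 13→2→7→6→8→12→5→1 push 6
max flow = 62; residual-reachable set from 13 gives S-side
cut edges (S→T): {(0,10), (2,7), (2,8), (13,6)} total cap 62

Min-cut arcs: {(0,10), (2,7), (2,8), (13,6)} (total capacity 62)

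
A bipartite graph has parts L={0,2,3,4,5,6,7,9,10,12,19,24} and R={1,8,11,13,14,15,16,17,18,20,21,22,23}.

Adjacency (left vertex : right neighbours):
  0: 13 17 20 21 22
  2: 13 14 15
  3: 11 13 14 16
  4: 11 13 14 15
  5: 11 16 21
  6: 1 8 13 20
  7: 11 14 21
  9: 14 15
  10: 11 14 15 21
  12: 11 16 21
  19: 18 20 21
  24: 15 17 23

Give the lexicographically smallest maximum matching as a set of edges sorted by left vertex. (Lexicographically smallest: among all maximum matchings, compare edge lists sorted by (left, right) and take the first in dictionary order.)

Lex-smallest maximum matching: {(0,17), (2,13), (3,11), (4,14), (5,16), (6,1), (7,21), (9,15), (19,18), (24,23)}

|M| = 10 (so the lex-smallest maximum matching has 10 edges)
process left vertices in ascending order; for each, take the smallest-labelled available neighbour that still permits 10 edges overall, or leave it unmatched if none does
lex-smallest matching: {0-17, 2-13, 3-11, 4-14, 5-16, 6-1, 7-21, 9-15, 19-18, 24-23}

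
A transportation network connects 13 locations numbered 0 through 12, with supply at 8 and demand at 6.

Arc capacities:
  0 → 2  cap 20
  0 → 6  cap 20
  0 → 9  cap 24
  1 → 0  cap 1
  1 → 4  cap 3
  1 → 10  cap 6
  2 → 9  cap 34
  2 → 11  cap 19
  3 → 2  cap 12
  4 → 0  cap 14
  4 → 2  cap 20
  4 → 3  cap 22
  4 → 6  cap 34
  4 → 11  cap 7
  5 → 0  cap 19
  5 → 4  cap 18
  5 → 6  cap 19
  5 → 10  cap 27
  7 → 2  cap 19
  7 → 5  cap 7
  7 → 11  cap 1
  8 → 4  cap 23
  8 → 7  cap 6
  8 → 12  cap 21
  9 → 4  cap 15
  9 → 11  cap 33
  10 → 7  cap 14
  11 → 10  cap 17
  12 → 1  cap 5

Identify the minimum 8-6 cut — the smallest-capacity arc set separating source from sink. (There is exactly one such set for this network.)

Min-cut arcs: {(8,4), (8,7), (12,1)} (total capacity 34)

augment #1: 8→4→6 push 23
augment #2: 8→7→5→6 push 6
augment #3: 8→12→1→0→6 push 1
augment #4: 8→12→1→4→6 push 3
augment #5: 8→12→1→10→7→5→6 push 1
max flow = 34; residual-reachable set from 8 gives S-side
cut edges (S→T): {(8,4), (8,7), (12,1)} total cap 34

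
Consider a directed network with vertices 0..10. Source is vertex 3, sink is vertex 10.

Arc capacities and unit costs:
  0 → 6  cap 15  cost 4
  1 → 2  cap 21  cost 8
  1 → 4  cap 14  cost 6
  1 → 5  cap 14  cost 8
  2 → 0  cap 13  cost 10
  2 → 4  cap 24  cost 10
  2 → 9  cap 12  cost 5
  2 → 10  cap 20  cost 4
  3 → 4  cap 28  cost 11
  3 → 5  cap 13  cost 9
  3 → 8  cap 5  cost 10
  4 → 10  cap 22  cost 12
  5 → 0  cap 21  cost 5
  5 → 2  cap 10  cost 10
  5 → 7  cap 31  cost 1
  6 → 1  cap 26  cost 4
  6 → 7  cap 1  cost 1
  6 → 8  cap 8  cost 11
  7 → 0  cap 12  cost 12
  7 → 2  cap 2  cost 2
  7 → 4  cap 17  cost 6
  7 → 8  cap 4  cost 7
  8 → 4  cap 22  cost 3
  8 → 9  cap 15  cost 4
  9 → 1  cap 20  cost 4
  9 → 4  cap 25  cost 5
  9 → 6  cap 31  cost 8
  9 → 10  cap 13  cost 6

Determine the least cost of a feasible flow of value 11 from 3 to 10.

Minimum cost for 11 units: 224

shortest-cost path #1: 3→5→7→2→10 push 2 @ unit cost 16 (adds 32)
shortest-cost path #2: 3→8→9→10 push 5 @ unit cost 20 (adds 100)
shortest-cost path #3: 3→4→10 push 4 @ unit cost 23 (adds 92)
total cost = 224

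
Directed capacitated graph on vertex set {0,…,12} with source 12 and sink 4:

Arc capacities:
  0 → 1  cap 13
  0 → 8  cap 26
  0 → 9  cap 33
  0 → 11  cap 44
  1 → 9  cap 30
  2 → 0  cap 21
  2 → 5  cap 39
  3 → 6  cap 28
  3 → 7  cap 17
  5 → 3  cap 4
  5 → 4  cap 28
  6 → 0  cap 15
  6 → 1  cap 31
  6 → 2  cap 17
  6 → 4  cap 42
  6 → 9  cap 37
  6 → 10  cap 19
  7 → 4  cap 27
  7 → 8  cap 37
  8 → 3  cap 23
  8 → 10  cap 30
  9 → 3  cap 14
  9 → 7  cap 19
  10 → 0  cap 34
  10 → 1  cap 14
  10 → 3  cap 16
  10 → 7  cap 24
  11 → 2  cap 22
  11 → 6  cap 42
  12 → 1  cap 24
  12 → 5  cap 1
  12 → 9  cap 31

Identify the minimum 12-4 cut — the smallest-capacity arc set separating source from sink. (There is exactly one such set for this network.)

Min-cut arcs: {(9,3), (9,7), (12,5)} (total capacity 34)

augment #1: 12→5→4 push 1
augment #2: 12→9→7→4 push 19
augment #3: 12→9→3→6→4 push 12
augment #4: 12→1→9→3→6→4 push 2
max flow = 34; residual-reachable set from 12 gives S-side
cut edges (S→T): {(9,3), (9,7), (12,5)} total cap 34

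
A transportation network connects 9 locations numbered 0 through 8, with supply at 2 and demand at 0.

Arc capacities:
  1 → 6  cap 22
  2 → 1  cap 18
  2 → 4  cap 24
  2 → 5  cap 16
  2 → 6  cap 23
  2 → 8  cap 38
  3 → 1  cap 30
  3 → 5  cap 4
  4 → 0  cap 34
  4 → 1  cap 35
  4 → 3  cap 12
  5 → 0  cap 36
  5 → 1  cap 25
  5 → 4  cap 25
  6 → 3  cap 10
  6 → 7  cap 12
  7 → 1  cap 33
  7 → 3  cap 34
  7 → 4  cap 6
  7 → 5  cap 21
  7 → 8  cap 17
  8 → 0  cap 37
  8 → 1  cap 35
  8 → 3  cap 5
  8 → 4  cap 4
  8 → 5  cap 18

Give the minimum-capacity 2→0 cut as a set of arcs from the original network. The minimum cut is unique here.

augment #1: 2→4→0 push 24
augment #2: 2→5→0 push 16
augment #3: 2→8→0 push 37
augment #4: 2→8→4→0 push 1
augment #5: 2→6→3→5→0 push 4
augment #6: 2→6→7→4→0 push 6
augment #7: 2→6→7→5→0 push 6
max flow = 94; residual-reachable set from 2 gives S-side
cut edges (S→T): {(2,4), (2,5), (2,8), (3,5), (6,7)} total cap 94

Min-cut arcs: {(2,4), (2,5), (2,8), (3,5), (6,7)} (total capacity 94)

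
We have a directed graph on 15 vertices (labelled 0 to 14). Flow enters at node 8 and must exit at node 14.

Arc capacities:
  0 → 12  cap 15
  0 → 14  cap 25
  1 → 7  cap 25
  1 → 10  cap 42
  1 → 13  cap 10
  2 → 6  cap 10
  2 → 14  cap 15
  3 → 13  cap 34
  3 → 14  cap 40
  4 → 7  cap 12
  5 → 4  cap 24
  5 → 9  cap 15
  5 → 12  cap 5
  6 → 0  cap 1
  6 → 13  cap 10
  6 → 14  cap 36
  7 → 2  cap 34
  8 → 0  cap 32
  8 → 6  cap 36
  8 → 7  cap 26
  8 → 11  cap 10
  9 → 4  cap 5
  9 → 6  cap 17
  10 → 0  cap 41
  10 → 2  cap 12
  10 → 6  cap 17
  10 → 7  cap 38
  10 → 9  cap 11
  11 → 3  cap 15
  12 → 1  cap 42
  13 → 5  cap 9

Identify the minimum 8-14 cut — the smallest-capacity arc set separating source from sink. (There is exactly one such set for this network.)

Min-cut arcs: {(0,14), (2,14), (6,14), (8,11)} (total capacity 86)

augment #1: 8→0→14 push 25
augment #2: 8→6→14 push 36
augment #3: 8→7→2→14 push 15
augment #4: 8→11→3→14 push 10
max flow = 86; residual-reachable set from 8 gives S-side
cut edges (S→T): {(0,14), (2,14), (6,14), (8,11)} total cap 86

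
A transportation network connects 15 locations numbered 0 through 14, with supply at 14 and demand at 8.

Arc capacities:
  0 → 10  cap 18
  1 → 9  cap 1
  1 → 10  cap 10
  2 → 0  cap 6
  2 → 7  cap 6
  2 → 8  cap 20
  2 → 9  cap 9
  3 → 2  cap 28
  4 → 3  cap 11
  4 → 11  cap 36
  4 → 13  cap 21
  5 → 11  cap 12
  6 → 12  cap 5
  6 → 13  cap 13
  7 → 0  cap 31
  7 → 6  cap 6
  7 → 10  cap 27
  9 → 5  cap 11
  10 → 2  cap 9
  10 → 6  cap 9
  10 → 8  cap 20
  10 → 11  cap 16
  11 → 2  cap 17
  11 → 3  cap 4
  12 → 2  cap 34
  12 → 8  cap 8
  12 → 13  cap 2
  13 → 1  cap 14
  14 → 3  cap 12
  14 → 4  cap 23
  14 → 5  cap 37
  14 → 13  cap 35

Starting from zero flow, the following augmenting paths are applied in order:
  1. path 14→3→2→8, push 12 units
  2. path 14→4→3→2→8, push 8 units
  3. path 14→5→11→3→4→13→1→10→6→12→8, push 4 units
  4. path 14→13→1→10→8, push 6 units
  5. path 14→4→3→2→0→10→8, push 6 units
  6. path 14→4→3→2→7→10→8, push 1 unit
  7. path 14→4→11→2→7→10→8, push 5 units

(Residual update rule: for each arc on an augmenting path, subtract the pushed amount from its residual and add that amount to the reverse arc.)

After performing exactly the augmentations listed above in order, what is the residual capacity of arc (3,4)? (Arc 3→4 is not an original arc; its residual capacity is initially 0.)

after path 1 (14→3→2→8, push 12): res(3,4)=0
after path 2 (14→4→3→2→8, push 8): res(3,4)=8
after path 3 (14→5→11→3→4→13→1→10→6→12→8, push 4): res(3,4)=4
after path 4 (14→13→1→10→8, push 6): res(3,4)=4
after path 5 (14→4→3→2→0→10→8, push 6): res(3,4)=10
after path 6 (14→4→3→2→7→10→8, push 1): res(3,4)=11
after path 7 (14→4→11→2→7→10→8, push 5): res(3,4)=11

Residual capacity of (3,4): 11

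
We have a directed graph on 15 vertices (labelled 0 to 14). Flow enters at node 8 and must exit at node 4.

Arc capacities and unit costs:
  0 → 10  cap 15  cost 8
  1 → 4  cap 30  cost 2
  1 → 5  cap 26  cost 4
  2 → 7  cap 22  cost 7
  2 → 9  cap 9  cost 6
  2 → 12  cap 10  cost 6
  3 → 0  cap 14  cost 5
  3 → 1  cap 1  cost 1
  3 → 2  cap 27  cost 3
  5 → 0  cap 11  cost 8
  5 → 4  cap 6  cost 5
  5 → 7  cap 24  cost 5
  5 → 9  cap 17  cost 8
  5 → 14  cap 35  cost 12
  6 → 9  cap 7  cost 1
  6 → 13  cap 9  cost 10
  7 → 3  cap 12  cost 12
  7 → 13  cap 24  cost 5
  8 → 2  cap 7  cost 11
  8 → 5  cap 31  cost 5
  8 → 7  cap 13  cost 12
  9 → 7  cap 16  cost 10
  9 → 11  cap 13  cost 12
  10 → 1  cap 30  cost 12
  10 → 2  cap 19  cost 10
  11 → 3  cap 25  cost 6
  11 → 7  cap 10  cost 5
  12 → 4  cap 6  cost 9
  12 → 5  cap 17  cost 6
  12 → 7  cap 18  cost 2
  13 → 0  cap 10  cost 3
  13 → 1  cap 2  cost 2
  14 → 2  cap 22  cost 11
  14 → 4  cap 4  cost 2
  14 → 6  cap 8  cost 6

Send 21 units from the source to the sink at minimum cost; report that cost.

shortest-cost path #1: 8→5→4 push 6 @ unit cost 10 (adds 60)
shortest-cost path #2: 8→5→14→4 push 4 @ unit cost 19 (adds 76)
shortest-cost path #3: 8→5→7→13→1→4 push 2 @ unit cost 19 (adds 38)
shortest-cost path #4: 8→5→7→3→1→4 push 1 @ unit cost 25 (adds 25)
shortest-cost path #5: 8→2→12→4 push 6 @ unit cost 26 (adds 156)
shortest-cost path #6: 8→5→0→10→1→4 push 2 @ unit cost 35 (adds 70)
total cost = 425

Minimum cost for 21 units: 425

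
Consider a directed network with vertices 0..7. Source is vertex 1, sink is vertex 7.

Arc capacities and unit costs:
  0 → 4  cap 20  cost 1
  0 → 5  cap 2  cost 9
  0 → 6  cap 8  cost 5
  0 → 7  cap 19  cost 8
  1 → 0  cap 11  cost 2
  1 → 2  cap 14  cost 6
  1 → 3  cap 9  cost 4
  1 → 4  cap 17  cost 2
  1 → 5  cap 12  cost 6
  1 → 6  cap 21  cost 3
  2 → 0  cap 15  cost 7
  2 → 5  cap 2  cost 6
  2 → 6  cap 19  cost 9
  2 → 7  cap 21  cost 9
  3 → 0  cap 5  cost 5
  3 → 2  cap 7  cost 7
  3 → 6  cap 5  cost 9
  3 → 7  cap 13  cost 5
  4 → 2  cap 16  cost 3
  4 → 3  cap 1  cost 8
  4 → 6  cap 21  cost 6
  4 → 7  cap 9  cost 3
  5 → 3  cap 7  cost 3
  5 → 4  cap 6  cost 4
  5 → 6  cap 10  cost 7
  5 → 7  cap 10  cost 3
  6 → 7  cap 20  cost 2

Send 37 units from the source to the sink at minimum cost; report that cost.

shortest-cost path #1: 1→4→7 push 9 @ unit cost 5 (adds 45)
shortest-cost path #2: 1→6→7 push 20 @ unit cost 5 (adds 100)
shortest-cost path #3: 1→3→7 push 8 @ unit cost 9 (adds 72)
total cost = 217

Minimum cost for 37 units: 217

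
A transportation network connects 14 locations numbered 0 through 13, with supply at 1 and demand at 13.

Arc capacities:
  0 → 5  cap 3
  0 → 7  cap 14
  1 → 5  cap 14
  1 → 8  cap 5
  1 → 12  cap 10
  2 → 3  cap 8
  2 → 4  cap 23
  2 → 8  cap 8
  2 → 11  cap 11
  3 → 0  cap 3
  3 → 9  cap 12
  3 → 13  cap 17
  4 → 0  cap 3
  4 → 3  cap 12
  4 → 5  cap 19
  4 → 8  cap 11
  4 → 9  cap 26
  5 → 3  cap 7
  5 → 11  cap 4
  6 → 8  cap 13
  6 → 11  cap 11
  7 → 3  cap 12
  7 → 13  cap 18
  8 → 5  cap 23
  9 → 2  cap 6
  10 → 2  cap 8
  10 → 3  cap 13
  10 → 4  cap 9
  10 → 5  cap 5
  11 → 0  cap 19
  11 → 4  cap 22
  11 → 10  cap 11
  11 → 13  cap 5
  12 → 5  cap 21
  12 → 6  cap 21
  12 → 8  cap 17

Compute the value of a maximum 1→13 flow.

Maximum flow value: 21

augment #1: 1→5→3→13 bottleneck 7, total now 7
augment #2: 1→5→11→13 bottleneck 4, total now 11
augment #3: 1→12→6→11→13 bottleneck 1, total now 12
augment #4: 1→12→6→11→0→7→13 bottleneck 9, total now 21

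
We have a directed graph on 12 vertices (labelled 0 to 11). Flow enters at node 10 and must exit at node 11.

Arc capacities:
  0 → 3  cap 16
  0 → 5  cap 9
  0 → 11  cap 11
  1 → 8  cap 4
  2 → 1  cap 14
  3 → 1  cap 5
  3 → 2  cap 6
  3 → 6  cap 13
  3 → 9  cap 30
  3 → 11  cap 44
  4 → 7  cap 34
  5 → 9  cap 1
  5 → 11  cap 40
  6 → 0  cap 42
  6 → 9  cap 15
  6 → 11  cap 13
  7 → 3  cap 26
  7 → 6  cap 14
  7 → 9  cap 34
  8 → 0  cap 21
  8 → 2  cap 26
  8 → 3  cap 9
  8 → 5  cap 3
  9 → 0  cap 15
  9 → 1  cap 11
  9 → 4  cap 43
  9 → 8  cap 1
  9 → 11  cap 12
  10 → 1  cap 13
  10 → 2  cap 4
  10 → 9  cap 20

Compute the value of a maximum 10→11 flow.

augment #1: 10→9→11 bottleneck 12, total now 12
augment #2: 10→9→0→11 bottleneck 8, total now 20
augment #3: 10→1→8→0→11 bottleneck 3, total now 23
augment #4: 10→1→8→3→11 bottleneck 1, total now 24

Maximum flow value: 24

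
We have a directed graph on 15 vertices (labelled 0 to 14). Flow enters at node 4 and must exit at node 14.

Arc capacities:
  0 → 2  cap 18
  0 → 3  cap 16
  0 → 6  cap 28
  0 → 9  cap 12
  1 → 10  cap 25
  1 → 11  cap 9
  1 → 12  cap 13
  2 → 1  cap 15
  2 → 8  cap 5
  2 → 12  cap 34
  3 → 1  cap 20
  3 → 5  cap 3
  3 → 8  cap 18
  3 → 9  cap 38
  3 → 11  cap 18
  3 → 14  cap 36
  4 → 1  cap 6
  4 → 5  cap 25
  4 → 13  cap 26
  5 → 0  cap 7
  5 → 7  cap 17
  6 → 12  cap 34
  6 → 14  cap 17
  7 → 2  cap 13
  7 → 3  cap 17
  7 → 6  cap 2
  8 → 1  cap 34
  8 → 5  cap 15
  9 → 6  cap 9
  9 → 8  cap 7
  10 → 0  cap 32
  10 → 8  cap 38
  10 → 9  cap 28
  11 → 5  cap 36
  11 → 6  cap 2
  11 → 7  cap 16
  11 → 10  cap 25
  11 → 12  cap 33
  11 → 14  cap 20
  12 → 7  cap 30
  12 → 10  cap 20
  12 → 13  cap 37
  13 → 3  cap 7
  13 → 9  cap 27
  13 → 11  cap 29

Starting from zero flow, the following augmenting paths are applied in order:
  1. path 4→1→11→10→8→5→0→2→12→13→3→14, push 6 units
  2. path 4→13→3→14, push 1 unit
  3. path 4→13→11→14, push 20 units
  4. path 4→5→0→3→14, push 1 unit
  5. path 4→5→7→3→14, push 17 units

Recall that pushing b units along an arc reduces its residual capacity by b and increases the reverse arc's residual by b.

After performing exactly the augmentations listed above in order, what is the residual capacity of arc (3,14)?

Residual capacity of (3,14): 11

after path 1 (4→1→11→10→8→5→0→2→12→13→3→14, push 6): res(3,14)=30
after path 2 (4→13→3→14, push 1): res(3,14)=29
after path 3 (4→13→11→14, push 20): res(3,14)=29
after path 4 (4→5→0→3→14, push 1): res(3,14)=28
after path 5 (4→5→7→3→14, push 17): res(3,14)=11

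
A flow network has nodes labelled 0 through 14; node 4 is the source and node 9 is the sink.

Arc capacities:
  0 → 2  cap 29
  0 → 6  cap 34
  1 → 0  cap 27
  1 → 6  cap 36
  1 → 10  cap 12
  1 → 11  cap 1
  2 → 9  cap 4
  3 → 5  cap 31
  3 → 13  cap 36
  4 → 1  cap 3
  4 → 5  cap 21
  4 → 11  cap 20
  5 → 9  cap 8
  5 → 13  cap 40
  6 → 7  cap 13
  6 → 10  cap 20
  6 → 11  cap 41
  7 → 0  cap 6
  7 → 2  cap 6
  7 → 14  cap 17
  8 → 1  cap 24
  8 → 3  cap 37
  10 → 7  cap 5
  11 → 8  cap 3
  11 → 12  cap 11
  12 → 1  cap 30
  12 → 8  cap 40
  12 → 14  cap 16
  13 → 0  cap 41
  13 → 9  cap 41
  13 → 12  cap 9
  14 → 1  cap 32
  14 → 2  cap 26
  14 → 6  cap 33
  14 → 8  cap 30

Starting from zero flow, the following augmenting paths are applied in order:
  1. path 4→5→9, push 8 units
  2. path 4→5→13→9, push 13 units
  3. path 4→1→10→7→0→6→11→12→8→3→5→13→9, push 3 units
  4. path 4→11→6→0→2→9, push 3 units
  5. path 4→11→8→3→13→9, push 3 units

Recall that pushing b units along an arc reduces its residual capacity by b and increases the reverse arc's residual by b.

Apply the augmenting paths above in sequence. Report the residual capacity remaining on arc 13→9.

after path 1 (4→5→9, push 8): res(13,9)=41
after path 2 (4→5→13→9, push 13): res(13,9)=28
after path 3 (4→1→10→7→0→6→11→12→8→3→5→13→9, push 3): res(13,9)=25
after path 4 (4→11→6→0→2→9, push 3): res(13,9)=25
after path 5 (4→11→8→3→13→9, push 3): res(13,9)=22

Residual capacity of (13,9): 22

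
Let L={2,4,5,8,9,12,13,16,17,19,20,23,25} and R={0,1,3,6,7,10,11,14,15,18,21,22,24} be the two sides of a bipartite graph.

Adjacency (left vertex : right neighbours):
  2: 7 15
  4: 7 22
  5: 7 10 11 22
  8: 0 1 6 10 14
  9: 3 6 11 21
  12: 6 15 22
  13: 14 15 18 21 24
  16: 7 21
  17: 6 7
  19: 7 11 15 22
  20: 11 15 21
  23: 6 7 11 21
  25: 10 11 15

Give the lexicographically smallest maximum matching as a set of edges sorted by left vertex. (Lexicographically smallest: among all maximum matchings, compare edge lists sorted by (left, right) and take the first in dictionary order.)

|M| = 10 (so the lex-smallest maximum matching has 10 edges)
process left vertices in ascending order; for each, take the smallest-labelled available neighbour that still permits 10 edges overall, or leave it unmatched if none does
lex-smallest matching: {2-7, 4-22, 5-10, 8-0, 9-3, 12-6, 13-14, 16-21, 19-11, 20-15}

Lex-smallest maximum matching: {(2,7), (4,22), (5,10), (8,0), (9,3), (12,6), (13,14), (16,21), (19,11), (20,15)}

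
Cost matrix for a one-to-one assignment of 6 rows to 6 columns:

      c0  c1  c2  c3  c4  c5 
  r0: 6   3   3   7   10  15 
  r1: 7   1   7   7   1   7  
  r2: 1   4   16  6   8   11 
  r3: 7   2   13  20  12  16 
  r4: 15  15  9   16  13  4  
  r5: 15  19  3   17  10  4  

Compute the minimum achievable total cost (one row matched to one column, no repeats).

optimal assignment: row0→col3 (cost 7), row1→col4 (cost 1), row2→col0 (cost 1), row3→col1 (cost 2), row4→col5 (cost 4), row5→col2 (cost 3)
total = 7 + 1 + 1 + 2 + 4 + 3 = 18

Minimum assignment cost: 18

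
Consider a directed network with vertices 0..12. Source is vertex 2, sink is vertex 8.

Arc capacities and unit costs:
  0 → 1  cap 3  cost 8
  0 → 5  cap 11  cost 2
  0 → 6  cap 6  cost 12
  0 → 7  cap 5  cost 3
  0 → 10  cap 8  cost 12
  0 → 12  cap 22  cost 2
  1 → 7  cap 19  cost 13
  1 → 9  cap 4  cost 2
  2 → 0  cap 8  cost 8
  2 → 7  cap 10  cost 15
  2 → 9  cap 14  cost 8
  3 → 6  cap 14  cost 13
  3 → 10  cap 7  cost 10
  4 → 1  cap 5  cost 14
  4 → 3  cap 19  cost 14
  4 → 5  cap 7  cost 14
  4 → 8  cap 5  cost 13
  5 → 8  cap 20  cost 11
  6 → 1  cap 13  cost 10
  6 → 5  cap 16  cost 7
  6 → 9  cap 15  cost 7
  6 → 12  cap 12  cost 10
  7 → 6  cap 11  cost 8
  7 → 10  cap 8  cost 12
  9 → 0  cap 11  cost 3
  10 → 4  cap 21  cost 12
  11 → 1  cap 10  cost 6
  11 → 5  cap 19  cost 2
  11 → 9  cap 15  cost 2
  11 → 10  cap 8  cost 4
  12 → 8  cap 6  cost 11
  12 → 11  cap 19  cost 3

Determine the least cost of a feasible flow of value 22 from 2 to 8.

Minimum cost for 22 units: 565

shortest-cost path #1: 2→0→5→8 push 8 @ unit cost 21 (adds 168)
shortest-cost path #2: 2→9→0→5→8 push 3 @ unit cost 24 (adds 72)
shortest-cost path #3: 2→9→0→12→8 push 6 @ unit cost 24 (adds 144)
shortest-cost path #4: 2→9→0→12→11→5→8 push 2 @ unit cost 29 (adds 58)
shortest-cost path #5: 2→7→6→5→8 push 3 @ unit cost 41 (adds 123)
total cost = 565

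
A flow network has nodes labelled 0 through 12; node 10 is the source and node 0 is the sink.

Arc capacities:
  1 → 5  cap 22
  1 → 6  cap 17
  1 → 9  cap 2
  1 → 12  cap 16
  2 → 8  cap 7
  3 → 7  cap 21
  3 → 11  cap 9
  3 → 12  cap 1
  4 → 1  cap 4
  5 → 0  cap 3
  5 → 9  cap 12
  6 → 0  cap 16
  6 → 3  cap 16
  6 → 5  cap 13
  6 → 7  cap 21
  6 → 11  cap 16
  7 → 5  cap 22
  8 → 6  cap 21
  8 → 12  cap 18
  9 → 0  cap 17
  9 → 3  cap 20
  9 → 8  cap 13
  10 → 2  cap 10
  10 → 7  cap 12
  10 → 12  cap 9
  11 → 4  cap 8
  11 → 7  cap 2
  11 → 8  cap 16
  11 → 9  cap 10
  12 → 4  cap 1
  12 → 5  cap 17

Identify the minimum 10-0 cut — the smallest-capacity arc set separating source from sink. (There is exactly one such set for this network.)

Min-cut arcs: {(2,8), (5,0), (5,9), (12,4)} (total capacity 23)

augment #1: 10→7→5→0 push 3
augment #2: 10→2→8→6→0 push 7
augment #3: 10→7→5→9→0 push 9
augment #4: 10→12→5→9→0 push 3
augment #5: 10→12→4→1→6→0 push 1
max flow = 23; residual-reachable set from 10 gives S-side
cut edges (S→T): {(2,8), (5,0), (5,9), (12,4)} total cap 23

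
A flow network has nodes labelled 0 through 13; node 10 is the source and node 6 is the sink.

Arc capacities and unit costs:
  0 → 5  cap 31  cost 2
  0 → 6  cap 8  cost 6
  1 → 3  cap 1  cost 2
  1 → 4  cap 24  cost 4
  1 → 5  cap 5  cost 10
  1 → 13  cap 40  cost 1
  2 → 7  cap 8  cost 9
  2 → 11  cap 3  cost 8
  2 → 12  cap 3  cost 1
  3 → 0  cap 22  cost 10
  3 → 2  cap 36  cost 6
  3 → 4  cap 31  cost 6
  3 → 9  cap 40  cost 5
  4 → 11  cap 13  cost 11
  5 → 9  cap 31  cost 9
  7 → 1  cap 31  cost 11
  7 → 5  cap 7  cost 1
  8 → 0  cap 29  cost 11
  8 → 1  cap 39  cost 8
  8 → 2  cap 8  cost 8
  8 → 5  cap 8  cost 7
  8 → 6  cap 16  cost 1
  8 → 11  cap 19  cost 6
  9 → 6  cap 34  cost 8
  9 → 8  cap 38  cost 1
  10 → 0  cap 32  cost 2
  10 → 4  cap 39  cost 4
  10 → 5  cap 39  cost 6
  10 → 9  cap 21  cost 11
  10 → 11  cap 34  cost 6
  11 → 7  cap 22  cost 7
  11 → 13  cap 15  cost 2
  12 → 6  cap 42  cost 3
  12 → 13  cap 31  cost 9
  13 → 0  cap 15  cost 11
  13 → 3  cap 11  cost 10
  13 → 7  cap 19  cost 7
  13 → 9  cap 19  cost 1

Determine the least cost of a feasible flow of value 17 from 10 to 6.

shortest-cost path #1: 10→0→6 push 8 @ unit cost 8 (adds 64)
shortest-cost path #2: 10→11→13→9→8→6 push 9 @ unit cost 11 (adds 99)
total cost = 163

Minimum cost for 17 units: 163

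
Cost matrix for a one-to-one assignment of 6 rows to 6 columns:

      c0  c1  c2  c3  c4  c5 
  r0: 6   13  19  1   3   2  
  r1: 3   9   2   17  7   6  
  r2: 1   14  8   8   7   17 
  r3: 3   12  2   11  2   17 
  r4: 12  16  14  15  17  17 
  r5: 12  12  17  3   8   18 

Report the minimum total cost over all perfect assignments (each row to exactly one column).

Minimum assignment cost: 26

optimal assignment: row0→col5 (cost 2), row1→col2 (cost 2), row2→col0 (cost 1), row3→col4 (cost 2), row4→col1 (cost 16), row5→col3 (cost 3)
total = 2 + 2 + 1 + 2 + 16 + 3 = 26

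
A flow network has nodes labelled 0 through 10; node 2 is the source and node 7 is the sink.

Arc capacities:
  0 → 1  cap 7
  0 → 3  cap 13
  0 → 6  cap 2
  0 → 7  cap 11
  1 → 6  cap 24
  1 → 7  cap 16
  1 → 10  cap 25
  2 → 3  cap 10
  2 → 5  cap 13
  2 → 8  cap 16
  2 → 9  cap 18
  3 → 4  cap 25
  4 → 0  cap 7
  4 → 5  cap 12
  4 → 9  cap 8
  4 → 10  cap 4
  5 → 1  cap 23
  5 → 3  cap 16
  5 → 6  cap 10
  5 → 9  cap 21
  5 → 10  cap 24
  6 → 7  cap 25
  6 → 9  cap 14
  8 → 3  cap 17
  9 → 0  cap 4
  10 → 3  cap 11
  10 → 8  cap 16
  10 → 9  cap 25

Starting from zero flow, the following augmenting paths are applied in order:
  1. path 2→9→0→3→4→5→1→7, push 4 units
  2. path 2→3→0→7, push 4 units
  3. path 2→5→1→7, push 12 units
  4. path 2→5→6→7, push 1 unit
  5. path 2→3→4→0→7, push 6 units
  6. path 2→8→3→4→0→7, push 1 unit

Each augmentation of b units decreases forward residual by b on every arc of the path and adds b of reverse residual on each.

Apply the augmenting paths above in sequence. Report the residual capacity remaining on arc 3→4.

Residual capacity of (3,4): 14

after path 1 (2→9→0→3→4→5→1→7, push 4): res(3,4)=21
after path 2 (2→3→0→7, push 4): res(3,4)=21
after path 3 (2→5→1→7, push 12): res(3,4)=21
after path 4 (2→5→6→7, push 1): res(3,4)=21
after path 5 (2→3→4→0→7, push 6): res(3,4)=15
after path 6 (2→8→3→4→0→7, push 1): res(3,4)=14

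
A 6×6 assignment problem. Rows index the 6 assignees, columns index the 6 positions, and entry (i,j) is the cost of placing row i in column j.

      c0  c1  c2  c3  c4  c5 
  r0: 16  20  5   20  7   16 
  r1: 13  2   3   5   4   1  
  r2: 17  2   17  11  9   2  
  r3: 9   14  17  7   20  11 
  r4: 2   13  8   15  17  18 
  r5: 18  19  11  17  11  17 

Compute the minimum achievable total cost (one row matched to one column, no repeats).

optimal assignment: row0→col2 (cost 5), row1→col5 (cost 1), row2→col1 (cost 2), row3→col3 (cost 7), row4→col0 (cost 2), row5→col4 (cost 11)
total = 5 + 1 + 2 + 7 + 2 + 11 = 28

Minimum assignment cost: 28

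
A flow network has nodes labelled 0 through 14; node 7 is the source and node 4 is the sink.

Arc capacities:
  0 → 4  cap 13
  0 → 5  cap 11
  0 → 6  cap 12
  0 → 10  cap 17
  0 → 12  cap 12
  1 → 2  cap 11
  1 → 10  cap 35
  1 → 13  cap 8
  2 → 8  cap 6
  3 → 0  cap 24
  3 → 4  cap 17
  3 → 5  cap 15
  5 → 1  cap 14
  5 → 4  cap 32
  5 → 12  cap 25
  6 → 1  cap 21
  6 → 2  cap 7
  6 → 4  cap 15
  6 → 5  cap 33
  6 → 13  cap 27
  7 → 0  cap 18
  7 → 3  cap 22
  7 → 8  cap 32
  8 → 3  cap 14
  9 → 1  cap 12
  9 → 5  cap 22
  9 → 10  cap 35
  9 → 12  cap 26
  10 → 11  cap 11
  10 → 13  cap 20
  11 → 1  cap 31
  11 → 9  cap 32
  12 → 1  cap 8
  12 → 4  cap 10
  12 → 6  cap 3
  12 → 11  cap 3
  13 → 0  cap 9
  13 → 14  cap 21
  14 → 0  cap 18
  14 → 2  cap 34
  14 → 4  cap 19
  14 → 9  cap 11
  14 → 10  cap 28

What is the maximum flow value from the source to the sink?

augment #1: 7→0→4 bottleneck 13, total now 13
augment #2: 7→3→4 bottleneck 17, total now 30
augment #3: 7→0→5→4 bottleneck 5, total now 35
augment #4: 7→3→5→4 bottleneck 5, total now 40
augment #5: 7→8→3→5→4 bottleneck 10, total now 50
augment #6: 7→8→3→0→5→4 bottleneck 4, total now 54

Maximum flow value: 54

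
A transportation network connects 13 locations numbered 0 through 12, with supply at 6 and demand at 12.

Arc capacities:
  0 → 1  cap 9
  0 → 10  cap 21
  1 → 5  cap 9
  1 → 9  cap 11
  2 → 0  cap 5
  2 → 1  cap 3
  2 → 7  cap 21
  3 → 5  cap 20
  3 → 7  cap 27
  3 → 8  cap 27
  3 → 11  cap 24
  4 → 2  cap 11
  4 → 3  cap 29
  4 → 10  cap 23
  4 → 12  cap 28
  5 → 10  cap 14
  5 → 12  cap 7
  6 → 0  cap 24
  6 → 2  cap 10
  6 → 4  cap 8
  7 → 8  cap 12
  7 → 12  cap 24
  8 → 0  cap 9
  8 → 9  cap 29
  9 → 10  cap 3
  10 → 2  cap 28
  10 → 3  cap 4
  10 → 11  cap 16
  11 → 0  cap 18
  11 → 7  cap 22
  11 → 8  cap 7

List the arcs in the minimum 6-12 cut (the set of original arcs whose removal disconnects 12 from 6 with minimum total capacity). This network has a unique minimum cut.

Min-cut arcs: {(5,12), (6,4), (7,12)} (total capacity 39)

augment #1: 6→4→12 push 8
augment #2: 6→2→7→12 push 10
augment #3: 6→0→1→5→12 push 7
augment #4: 6→0→10→2→7→12 push 11
augment #5: 6→0→10→3→7→12 push 3
max flow = 39; residual-reachable set from 6 gives S-side
cut edges (S→T): {(5,12), (6,4), (7,12)} total cap 39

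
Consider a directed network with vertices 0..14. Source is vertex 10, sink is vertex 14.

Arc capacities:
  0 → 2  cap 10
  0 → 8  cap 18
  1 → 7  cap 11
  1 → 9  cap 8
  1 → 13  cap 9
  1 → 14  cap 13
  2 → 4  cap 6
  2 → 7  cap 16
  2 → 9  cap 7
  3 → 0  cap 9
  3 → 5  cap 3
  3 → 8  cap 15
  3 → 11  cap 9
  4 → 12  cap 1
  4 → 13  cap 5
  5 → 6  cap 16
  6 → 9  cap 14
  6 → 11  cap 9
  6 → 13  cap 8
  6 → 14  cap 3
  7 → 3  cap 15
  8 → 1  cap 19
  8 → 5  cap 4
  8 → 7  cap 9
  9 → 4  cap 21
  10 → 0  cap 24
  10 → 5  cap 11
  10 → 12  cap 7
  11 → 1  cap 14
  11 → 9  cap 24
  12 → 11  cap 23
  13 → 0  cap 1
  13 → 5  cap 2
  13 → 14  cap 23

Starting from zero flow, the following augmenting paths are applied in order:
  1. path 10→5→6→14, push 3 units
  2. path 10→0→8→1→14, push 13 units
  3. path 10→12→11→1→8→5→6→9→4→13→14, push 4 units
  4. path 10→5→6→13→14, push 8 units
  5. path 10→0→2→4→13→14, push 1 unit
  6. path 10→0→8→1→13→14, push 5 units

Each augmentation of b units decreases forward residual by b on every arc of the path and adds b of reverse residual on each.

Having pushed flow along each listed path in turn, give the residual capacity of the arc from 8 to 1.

Residual capacity of (8,1): 5

after path 1 (10→5→6→14, push 3): res(8,1)=19
after path 2 (10→0→8→1→14, push 13): res(8,1)=6
after path 3 (10→12→11→1→8→5→6→9→4→13→14, push 4): res(8,1)=10
after path 4 (10→5→6→13→14, push 8): res(8,1)=10
after path 5 (10→0→2→4→13→14, push 1): res(8,1)=10
after path 6 (10→0→8→1→13→14, push 5): res(8,1)=5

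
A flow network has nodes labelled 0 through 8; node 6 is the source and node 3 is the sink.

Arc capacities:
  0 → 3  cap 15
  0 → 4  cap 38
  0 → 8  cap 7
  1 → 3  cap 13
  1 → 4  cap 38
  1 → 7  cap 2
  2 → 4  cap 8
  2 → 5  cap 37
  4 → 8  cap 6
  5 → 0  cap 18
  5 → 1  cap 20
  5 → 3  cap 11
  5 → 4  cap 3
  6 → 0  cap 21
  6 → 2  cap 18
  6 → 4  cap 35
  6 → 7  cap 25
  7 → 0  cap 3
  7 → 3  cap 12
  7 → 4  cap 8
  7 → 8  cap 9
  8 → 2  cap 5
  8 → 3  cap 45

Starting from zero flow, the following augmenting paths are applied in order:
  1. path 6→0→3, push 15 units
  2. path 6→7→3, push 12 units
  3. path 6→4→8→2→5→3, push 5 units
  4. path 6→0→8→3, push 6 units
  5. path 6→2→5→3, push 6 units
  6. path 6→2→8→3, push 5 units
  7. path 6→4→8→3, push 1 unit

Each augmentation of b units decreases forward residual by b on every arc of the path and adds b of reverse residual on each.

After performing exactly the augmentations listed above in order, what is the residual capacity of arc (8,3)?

after path 1 (6→0→3, push 15): res(8,3)=45
after path 2 (6→7→3, push 12): res(8,3)=45
after path 3 (6→4→8→2→5→3, push 5): res(8,3)=45
after path 4 (6→0→8→3, push 6): res(8,3)=39
after path 5 (6→2→5→3, push 6): res(8,3)=39
after path 6 (6→2→8→3, push 5): res(8,3)=34
after path 7 (6→4→8→3, push 1): res(8,3)=33

Residual capacity of (8,3): 33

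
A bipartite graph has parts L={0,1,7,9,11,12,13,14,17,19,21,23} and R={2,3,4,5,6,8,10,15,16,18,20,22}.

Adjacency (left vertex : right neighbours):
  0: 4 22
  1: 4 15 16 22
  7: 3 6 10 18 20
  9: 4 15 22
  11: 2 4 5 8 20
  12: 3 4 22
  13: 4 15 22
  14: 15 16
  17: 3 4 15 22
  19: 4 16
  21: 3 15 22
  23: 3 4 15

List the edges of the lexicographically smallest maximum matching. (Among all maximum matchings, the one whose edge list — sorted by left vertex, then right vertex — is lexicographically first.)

|M| = 7 (so the lex-smallest maximum matching has 7 edges)
process left vertices in ascending order; for each, take the smallest-labelled available neighbour that still permits 7 edges overall, or leave it unmatched if none does
lex-smallest matching: {0-4, 1-15, 7-6, 9-22, 11-2, 12-3, 14-16}

Lex-smallest maximum matching: {(0,4), (1,15), (7,6), (9,22), (11,2), (12,3), (14,16)}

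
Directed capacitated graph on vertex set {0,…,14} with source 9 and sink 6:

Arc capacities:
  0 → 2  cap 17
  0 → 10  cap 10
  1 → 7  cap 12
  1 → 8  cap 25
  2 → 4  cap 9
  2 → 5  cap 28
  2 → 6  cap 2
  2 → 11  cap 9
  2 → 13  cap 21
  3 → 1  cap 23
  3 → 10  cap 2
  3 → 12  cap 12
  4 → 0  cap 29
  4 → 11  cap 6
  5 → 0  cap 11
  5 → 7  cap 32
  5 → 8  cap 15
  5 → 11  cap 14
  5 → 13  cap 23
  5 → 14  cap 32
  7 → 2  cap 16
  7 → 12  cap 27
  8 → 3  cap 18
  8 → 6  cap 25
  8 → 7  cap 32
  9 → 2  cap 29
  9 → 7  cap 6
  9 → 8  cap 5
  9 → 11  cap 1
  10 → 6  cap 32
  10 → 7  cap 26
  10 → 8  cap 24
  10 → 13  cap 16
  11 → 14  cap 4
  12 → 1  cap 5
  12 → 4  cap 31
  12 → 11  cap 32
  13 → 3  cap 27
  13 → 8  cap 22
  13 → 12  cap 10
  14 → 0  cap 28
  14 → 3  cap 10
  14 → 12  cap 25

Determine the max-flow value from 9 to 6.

augment #1: 9→2→6 bottleneck 2, total now 2
augment #2: 9→8→6 bottleneck 5, total now 7
augment #3: 9→2→5→8→6 bottleneck 15, total now 22
augment #4: 9→2→13→8→6 bottleneck 5, total now 27
augment #5: 9→2→4→0→10→6 bottleneck 7, total now 34
augment #6: 9→11→14→0→10→6 bottleneck 1, total now 35
augment #7: 9→7→2→4→0→10→6 bottleneck 2, total now 37
augment #8: 9→7→2→13→3→10→6 bottleneck 2, total now 39

Maximum flow value: 39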